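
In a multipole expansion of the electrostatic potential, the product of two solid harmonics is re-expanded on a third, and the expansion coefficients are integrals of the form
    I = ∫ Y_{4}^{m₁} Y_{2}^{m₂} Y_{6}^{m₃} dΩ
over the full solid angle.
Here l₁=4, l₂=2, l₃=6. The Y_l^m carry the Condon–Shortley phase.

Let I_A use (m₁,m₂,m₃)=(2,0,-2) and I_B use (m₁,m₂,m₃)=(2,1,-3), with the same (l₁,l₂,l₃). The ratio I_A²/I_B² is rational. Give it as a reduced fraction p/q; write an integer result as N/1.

Shared (l₁,l₂,l₃)=(4,2,6): N and (l;000)² cancel in I_A²/I_B².
A: Δ = 0!·8!·4!/13! = 1/6435; Racah Σ t=0..0: t=0:+1/5760 = 1/5760; ⇒ 3j(4 2 6; 2 0 -2)² = 56/2145, sgn +1
B: Δ = 0!·8!·4!/13! = 1/6435; Racah Σ t=0..0: t=0:+1/8640 = 1/8640; ⇒ 3j(4 2 6; 2 1 -3)² = 28/715, sgn -1
I_A²/I_B² = (56/2145)/(28/715) = 2/3

2/3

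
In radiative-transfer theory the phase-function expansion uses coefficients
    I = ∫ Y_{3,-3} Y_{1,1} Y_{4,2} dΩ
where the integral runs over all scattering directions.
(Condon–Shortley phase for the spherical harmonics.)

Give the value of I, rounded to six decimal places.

0.061558

m-sum 0 ✓  L=8 even ✓  2≤4≤4 ✓
Π(2lᵢ+1) = 7×3×9 = 189
triangle coeff Δ(3,1,4) = 1/252
Σ_t [0,0]: t=0:+1/36 = 1/36
(3j)²=4/63 [(3 1 4; 0 0 0)], sign=+1
Σ_t [0,0]: t=0:+1/1440 = 1/1440
(3j)²=1/252 [(3 1 4; -3 1 2)], sign=+1
⇒ 4πI² = 1/21
I = (+1)√(1/21/(4π)) = 0.06155813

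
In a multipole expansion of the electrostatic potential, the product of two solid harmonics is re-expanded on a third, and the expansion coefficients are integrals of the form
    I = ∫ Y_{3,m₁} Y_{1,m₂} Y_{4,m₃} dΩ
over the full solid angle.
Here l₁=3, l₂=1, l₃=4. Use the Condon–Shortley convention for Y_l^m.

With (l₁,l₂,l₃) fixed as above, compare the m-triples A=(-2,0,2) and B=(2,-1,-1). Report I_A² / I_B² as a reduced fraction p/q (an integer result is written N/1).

4/1

l's match ⇒ only the (l;m) 3-j factors differ between A and B.
A: triangle coeff Δ(3,1,4) = 1/252; Σ_t [0,0]: t=0:+1/120 = 1/120; (3j)²=1/21 [(3 1 4; -2 0 2)], sign=+1
B: triangle coeff Δ(3,1,4) = 1/252; Σ_t [0,0]: t=0:+1/240 = 1/240; (3j)²=1/84 [(3 1 4; 2 -1 -1)], sign=-1
I_A²/I_B² = (1/21)/(1/84) = 4/1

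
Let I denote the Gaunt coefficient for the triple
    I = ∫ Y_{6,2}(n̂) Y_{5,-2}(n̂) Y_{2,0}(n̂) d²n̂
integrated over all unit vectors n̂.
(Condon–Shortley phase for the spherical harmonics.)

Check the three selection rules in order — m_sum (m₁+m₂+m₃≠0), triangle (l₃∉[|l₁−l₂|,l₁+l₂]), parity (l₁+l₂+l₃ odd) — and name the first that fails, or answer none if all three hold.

m₁+m₂+m₃ = 2 − 2 + 0 = 0  ✓
triangle: |6−5|=1 ≤ l₃=2 ≤ 6+5=11  ✓
parity: l₁+l₂+l₃ = 13 is odd  ✗

parity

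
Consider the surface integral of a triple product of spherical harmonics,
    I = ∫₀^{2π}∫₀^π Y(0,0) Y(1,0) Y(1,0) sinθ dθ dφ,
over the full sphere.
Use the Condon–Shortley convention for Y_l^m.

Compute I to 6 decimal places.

0.282095

Rules hold: Σm=0, L=2 even, 1≤1≤1.
N = 1·3·3 = 9
Δ = 0!·0!·2!/3! = 1/3
Racah Σ t=0..0: t=0:+1/1 = 1/1
⇒ 3j(0 1 1; 0 0 0)² = 1/3, sgn -1
(m-triple is (0,0,0) — same symbol as above.)
4πI² = N·(3j₀)²·(3jₘ)² = 1/1
I = +1·√(1/4π) = 0.28209479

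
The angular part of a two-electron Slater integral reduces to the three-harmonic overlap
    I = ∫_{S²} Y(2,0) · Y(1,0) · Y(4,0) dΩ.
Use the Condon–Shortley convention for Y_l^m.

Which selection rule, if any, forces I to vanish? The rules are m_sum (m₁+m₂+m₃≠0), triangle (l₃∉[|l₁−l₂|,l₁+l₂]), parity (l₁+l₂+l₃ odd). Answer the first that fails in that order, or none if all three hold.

triangle

m₁+m₂+m₃ = 0 + 0 + 0 = 0  ✓
triangle: |2−1|=1 ≤ l₃=4 ≤ 2+1=3  ✗
parity: l₁+l₂+l₃ = 7 is odd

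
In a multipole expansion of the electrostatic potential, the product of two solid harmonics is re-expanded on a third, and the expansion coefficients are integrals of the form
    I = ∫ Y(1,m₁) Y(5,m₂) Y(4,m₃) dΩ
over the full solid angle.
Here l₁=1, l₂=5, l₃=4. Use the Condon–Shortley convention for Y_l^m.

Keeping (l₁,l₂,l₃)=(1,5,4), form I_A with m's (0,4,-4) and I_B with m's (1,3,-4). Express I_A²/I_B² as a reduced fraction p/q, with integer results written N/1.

l's match ⇒ only the (l;m) 3-j factors differ between A and B.
A: triangle coeff Δ(1,5,4) = 1/495; Σ_t [1,1]: t=1:−1/40320 = -1/40320; (3j)²=1/55 [(1 5 4; 0 4 -4)], sign=-1
B: triangle coeff Δ(1,5,4) = 1/495; Σ_t [0,0]: t=0:+1/80640 = 1/80640; (3j)²=1/495 [(1 5 4; 1 3 -4)], sign=+1
I_A²/I_B² = (1/55)/(1/495) = 9/1

9/1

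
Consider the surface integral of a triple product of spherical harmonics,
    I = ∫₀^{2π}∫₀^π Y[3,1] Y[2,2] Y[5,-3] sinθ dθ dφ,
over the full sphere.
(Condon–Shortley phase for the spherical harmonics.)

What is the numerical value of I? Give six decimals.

-0.200476

m-sum 0 ✓  L=10 even ✓  1≤5≤5 ✓
Π(2lᵢ+1) = 7×5×11 = 385
triangle coeff Δ(3,2,5) = 1/2310
Σ_t [0,0]: t=0:+1/144 = 1/144
(3j)²=10/231 [(3 2 5; 0 0 0)], sign=-1
Σ_t [0,0]: t=0:+1/1152 = 1/1152
(3j)²=1/33 [(3 2 5; 1 2 -3)], sign=+1
⇒ 4πI² = 50/99
I = (-1)√(50/99/(4π)) = -0.20047604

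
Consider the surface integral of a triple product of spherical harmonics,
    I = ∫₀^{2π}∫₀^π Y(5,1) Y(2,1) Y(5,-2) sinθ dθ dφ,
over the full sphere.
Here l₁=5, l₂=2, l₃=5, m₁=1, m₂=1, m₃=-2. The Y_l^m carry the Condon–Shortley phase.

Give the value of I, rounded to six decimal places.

m-sum 0 ✓  L=12 even ✓  3≤5≤7 ✓
Π(2lᵢ+1) = 11×5×11 = 605
triangle coeff Δ(5,2,5) = 1/38610
Σ_t [0,2]: t=0:+1/2880 t=1:−1/576 t=2:+1/2880 = -1/960
(3j)²=10/429 [(5 2 5; 0 0 0)], sign=+1
Σ_t [1,2]: t=1:−1/1440 t=2:+1/2880 = -1/2880
(3j)²=7/715 [(5 2 5; 1 1 -2)], sign=+1
⇒ 4πI² = 70/507
I = (+1)√(70/507/(4π)) = 0.10481902

0.104819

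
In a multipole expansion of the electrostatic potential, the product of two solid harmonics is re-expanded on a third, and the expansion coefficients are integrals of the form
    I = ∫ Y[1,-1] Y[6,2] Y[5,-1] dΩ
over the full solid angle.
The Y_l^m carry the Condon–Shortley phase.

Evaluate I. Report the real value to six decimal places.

m-sum 0 ✓  L=12 even ✓  5≤5≤7 ✓
Π(2lᵢ+1) = 3×13×11 = 429
triangle coeff Δ(1,6,5) = 1/858
Σ_t [1,1]: t=1:−1/14400 = -1/14400
(3j)²=6/143 [(1 6 5; 0 0 0)], sign=+1
Σ_t [2,2]: t=2:+1/34560 = 1/34560
(3j)²=14/429 [(1 6 5; -1 2 -1)], sign=+1
⇒ 4πI² = 84/143
I = (+1)√(84/143/(4π)) = 0.21620548

0.216205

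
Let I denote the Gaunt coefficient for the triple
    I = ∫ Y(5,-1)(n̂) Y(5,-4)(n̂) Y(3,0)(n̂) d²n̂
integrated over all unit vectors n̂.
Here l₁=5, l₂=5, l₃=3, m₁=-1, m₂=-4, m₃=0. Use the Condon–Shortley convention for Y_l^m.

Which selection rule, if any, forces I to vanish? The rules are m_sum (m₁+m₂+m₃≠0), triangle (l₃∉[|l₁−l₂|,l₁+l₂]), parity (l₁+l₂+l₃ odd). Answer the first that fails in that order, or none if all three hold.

Σmᵢ = -5  ✗
l₃∈[|l₁−l₂|,l₁+l₂]=[0,10], have l₃=3
Σlᵢ = 13 ⇒ odd

m_sum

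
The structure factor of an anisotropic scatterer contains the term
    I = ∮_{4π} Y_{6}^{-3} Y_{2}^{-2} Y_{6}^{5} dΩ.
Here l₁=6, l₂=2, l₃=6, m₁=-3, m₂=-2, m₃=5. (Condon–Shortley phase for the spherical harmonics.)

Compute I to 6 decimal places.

0.120286

Rules hold: Σm=0, L=14 even, 4≤6≤8.
N = 13·5·13 = 845
Δ = 2!·10!·2!/15! = 1/90090
Racah Σ t=0..2: t=0:+1/69120 t=1:−1/14400 t=2:+1/69120 = -7/172800
⇒ 3j(6 2 6; 0 0 0)² = 14/715, sgn -1
Racah Σ t=0..0: t=0:+1/1451520 = 1/1451520
⇒ 3j(6 2 6; -3 -2 5)² = 1/91, sgn -1
4πI² = N·(3j₀)²·(3jₘ)² = 2/11
I = +1·√(0.181818/4π) = 0.12028562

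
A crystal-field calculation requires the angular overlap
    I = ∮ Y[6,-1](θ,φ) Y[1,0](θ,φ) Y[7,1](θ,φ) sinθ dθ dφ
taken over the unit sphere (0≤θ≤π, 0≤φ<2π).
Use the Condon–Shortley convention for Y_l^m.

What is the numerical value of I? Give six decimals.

-0.242415

Checks pass: Σm=0; 14 even; l₃=7∈[5,7].
(2·6+1)(2·1+1)(2·7+1) = 585
Δ: 0! 12! 2! / 15! → 1/1365
sum: t=0:+1/518400 = 1/518400
3j²(6 1 7; 0 0 0) = Δ·Π!·Σ² = 7/195  (sign -1)
sum: t=0:+1/604800 = 1/604800
3j²(6 1 7; -1 0 1) = Δ·Π!·Σ² = 16/455  (sign +1)
combine: 4πI² = 585·7/195·16/455 = 48/65
take √, sign -1: I = -0.24241473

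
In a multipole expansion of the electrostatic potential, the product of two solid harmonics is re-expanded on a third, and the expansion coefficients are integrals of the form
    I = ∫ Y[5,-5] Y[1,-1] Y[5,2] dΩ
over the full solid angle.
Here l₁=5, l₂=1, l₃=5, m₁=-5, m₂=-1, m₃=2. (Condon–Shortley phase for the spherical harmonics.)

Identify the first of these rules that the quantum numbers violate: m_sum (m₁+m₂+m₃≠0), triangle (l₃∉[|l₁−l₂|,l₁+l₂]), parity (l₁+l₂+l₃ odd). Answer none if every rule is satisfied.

Σmᵢ = -4  ✗
l₃∈[|l₁−l₂|,l₁+l₂]=[4,6], have l₃=5
Σlᵢ = 11 ⇒ odd

m_sum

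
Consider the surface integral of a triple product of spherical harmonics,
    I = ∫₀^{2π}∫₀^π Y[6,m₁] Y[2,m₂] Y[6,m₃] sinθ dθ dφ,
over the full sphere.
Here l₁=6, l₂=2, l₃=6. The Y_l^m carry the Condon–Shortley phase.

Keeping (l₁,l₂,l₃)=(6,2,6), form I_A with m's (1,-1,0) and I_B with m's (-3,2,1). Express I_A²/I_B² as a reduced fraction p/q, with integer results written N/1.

l's match ⇒ only the (l;m) 3-j factors differ between A and B.
A: triangle coeff Δ(6,2,6) = 1/90090; Σ_t [0,1]: t=0:+1/28800 t=1:−1/34560 = 1/172800; (3j)²=1/1430 [(6 2 6; 1 -1 0)], sign=+1
B: triangle coeff Δ(6,2,6) = 1/90090; Σ_t [2,2]: t=2:+1/120960 = 1/120960; (3j)²=24/1001 [(6 2 6; -3 2 1)], sign=-1
I_A²/I_B² = (1/1430)/(24/1001) = 7/240

7/240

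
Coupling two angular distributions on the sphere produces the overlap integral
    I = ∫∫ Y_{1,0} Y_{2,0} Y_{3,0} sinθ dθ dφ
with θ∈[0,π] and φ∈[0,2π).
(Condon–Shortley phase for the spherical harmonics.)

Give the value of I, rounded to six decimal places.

m-sum 0 ✓  L=6 even ✓  1≤3≤3 ✓
Π(2lᵢ+1) = 3×5×7 = 105
triangle coeff Δ(1,2,3) = 1/105
Σ_t [0,0]: t=0:+1/4 = 1/4
(3j)²=3/35 [(1 2 3; 0 0 0)], sign=-1
(m-triple is (0,0,0) — same symbol as above.)
⇒ 4πI² = 27/35
I = (+1)√(27/35/(4π)) = 0.24776670

0.247767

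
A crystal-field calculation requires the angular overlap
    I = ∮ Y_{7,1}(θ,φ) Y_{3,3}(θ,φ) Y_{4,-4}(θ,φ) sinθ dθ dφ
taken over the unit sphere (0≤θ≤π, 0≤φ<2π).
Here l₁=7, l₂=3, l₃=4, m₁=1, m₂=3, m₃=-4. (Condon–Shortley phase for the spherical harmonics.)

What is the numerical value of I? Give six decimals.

Checks pass: Σm=0; 14 even; l₃=4∈[4,10].
(2·7+1)(2·3+1)(2·4+1) = 945
Δ: 6! 8! 0! / 15! → 1/45045
sum: t=3:−1/20736 = -1/20736
3j²(7 3 4; 0 0 0) = Δ·Π!·Σ² = 35/1287  (sign -1)
sum: t=6:+1/29030400 = 1/29030400
3j²(7 3 4; 1 3 -4) = Δ·Π!·Σ² = 1/45045  (sign +1)
combine: 4πI² = 945·35/1287·1/45045 = 35/61347
take √, sign -1: I = -0.00673802

-0.006738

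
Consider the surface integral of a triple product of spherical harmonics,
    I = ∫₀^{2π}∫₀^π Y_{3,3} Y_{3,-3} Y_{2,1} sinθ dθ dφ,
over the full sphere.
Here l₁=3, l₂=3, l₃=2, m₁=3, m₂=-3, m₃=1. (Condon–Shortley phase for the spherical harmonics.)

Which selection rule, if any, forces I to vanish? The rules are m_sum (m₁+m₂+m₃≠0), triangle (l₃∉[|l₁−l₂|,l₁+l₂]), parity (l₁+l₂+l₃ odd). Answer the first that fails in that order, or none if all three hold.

m₁+m₂+m₃ = 3 − 3 + 1 = 1  ✗
triangle: |3−3|=0 ≤ l₃=2 ≤ 3+3=6
parity: l₁+l₂+l₃ = 8 is even

m_sum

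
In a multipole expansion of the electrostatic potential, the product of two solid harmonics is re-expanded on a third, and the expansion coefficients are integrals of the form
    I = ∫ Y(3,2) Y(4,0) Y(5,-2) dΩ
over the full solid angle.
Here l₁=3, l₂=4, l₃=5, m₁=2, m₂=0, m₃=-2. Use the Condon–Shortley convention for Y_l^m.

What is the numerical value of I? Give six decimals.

-0.065427

Rules hold: Σm=0, L=12 even, 1≤5≤7.
N = 7·9·11 = 693
Δ = 2!·4!·6!/13! = 1/180180
Racah Σ t=0..2: t=0:+1/576 t=1:−1/144 t=2:+1/576 = -1/288
⇒ 3j(3 4 5; 0 0 0)² = 20/1001, sgn +1
Racah Σ t=0..1: t=0:+1/576 t=1:−1/864 = 1/1728
⇒ 3j(3 4 5; 2 0 -2)² = 5/1287, sgn -1
4πI² = N·(3j₀)²·(3jₘ)² = 100/1859
I = -1·√(0.0537924/4π) = -0.06542675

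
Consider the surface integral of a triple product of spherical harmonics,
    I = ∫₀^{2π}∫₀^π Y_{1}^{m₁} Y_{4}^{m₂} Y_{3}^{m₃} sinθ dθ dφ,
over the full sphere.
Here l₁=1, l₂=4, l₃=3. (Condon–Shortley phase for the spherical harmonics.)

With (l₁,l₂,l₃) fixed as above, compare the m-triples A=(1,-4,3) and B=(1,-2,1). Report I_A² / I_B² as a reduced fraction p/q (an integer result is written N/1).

28/15

Shared (l₁,l₂,l₃)=(1,4,3): N and (l;000)² cancel in I_A²/I_B².
A: Δ = 2!·0!·6!/9! = 1/252; Racah Σ t=0..0: t=0:+1/1440 = 1/1440; ⇒ 3j(1 4 3; 1 -4 3)² = 1/9, sgn +1
B: Δ = 2!·0!·6!/9! = 1/252; Racah Σ t=0..0: t=0:+1/96 = 1/96; ⇒ 3j(1 4 3; 1 -2 1)² = 5/84, sgn +1
I_A²/I_B² = (1/9)/(5/84) = 28/15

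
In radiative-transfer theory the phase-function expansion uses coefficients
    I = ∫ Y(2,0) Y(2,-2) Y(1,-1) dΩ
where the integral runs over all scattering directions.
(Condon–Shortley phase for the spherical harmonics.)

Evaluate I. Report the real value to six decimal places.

0.000000

Σmᵢ = -3 ≠ 0, so the φ-integral vanishes; I = 0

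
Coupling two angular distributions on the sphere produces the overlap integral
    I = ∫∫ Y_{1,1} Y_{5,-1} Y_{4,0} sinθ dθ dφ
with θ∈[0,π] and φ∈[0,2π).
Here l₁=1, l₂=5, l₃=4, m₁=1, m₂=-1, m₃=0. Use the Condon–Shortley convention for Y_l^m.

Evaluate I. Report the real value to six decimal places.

-0.190188

Checks pass: Σm=0; 10 even; l₃=4∈[4,6].
(2·1+1)(2·5+1)(2·4+1) = 297
Δ: 2! 0! 8! / 11! → 1/495
sum: t=1:−1/576 = -1/576
3j²(1 5 4; 0 0 0) = Δ·Π!·Σ² = 5/99  (sign -1)
sum: t=0:+1/1152 = 1/1152
3j²(1 5 4; 1 -1 0) = Δ·Π!·Σ² = 1/33  (sign +1)
combine: 4πI² = 297·5/99·1/33 = 5/11
take √, sign -1: I = -0.19018827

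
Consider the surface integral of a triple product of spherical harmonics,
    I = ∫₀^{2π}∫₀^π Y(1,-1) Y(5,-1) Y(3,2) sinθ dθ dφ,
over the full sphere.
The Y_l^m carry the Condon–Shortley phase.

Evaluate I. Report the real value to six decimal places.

l₃=3 ∉ [4,6] — triangle fails ⇒ I = 0

0.000000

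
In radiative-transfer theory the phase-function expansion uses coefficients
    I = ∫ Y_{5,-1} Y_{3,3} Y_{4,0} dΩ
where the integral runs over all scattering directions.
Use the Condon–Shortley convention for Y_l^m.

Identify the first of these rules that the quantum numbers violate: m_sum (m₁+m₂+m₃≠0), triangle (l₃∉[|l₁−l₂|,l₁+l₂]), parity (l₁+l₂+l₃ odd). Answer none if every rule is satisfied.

Σmᵢ = 2  ✗
l₃∈[|l₁−l₂|,l₁+l₂]=[2,8], have l₃=4
Σlᵢ = 12 ⇒ even

m_sum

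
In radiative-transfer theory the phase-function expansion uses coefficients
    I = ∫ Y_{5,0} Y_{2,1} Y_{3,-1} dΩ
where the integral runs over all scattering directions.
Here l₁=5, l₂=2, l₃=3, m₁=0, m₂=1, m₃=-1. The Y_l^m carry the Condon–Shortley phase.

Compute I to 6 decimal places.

Rules hold: Σm=0, L=10 even, 3≤3≤7.
N = 11·5·7 = 385
Δ = 4!·6!·0!/11! = 1/2310
Racah Σ t=2..2: t=2:+1/144 = 1/144
⇒ 3j(5 2 3; 0 0 0)² = 10/231, sgn -1
Racah Σ t=3..3: t=3:−1/288 = -1/288
⇒ 3j(5 2 3; 0 1 -1)² = 5/231, sgn -1
4πI² = N·(3j₀)²·(3jₘ)² = 250/693
I = +1·√(0.36075/4π) = 0.16943318

0.169433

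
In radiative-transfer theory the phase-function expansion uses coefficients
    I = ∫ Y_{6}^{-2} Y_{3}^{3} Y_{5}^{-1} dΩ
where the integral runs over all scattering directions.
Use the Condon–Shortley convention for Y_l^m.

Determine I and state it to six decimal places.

-0.174062

Checks pass: Σm=0; 14 even; l₃=5∈[3,9].
(2·6+1)(2·3+1)(2·5+1) = 1001
Δ: 4! 8! 2! / 15! → 1/675675
sum: t=1:−1/8640 t=2:+1/2304 t=3:−1/8640 = 7/34560
3j²(6 3 5; 0 0 0) = Δ·Π!·Σ² = 7/429  (sign -1)
sum: t=4:+1/27648 = 1/27648
3j²(6 3 5; -2 3 -1) = Δ·Π!·Σ² = 10/429  (sign +1)
combine: 4πI² = 1001·7/429·10/429 = 490/1287
take √, sign -1: I = -0.17406195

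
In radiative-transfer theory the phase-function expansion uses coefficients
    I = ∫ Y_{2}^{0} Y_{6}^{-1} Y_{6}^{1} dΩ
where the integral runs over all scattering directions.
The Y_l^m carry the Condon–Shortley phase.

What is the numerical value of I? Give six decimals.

Checks pass: Σm=0; 14 even; l₃=6∈[4,8].
(2·2+1)(2·6+1)(2·6+1) = 845
Δ: 2! 2! 10! / 15! → 1/90090
sum: t=0:+1/69120 t=1:−1/14400 t=2:+1/69120 = -7/172800
3j²(2 6 6; 0 0 0) = Δ·Π!·Σ² = 14/715  (sign -1)
sum: t=0:+1/57600 t=1:−1/17280 t=2:+1/120960 = -13/403200
3j²(2 6 6; 0 -1 1) = Δ·Π!·Σ² = 13/770  (sign +1)
combine: 4πI² = 845·14/715·13/770 = 169/605
take √, sign -1: I = -0.14909419

-0.149094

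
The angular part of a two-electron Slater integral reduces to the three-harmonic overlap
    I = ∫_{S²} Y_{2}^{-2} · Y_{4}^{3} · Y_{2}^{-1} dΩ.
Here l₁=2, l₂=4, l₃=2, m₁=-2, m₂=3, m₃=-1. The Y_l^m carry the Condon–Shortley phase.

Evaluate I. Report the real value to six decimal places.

m-sum 0 ✓  L=8 even ✓  2≤2≤6 ✓
Π(2lᵢ+1) = 5×9×5 = 225
triangle coeff Δ(2,4,2) = 1/630
Σ_t [2,2]: t=2:+1/16 = 1/16
(3j)²=2/35 [(2 4 2; 0 0 0)], sign=+1
Σ_t [4,4]: t=4:+1/144 = 1/144
(3j)²=1/18 [(2 4 2; -2 3 -1)], sign=-1
⇒ 4πI² = 5/7
I = (-1)√(5/7/(4π)) = -0.23841361

-0.238414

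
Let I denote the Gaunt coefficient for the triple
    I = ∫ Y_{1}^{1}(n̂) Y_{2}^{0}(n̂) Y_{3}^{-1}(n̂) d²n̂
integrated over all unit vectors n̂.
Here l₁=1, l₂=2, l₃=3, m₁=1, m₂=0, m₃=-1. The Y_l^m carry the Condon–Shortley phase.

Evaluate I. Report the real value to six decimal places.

Checks pass: Σm=0; 6 even; l₃=3∈[1,3].
(2·1+1)(2·2+1)(2·3+1) = 105
Δ: 0! 2! 4! / 7! → 1/105
sum: t=0:+1/4 = 1/4
3j²(1 2 3; 0 0 0) = Δ·Π!·Σ² = 3/35  (sign -1)
sum: t=0:+1/8 = 1/8
3j²(1 2 3; 1 0 -1) = Δ·Π!·Σ² = 2/35  (sign +1)
combine: 4πI² = 105·3/35·2/35 = 18/35
take √, sign -1: I = -0.20230066

-0.202301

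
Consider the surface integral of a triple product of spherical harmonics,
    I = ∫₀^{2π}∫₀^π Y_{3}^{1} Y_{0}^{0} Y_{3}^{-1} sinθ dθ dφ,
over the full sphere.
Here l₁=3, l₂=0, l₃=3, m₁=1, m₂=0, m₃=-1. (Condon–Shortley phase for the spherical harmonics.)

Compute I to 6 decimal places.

m-sum 0 ✓  L=6 even ✓  3≤3≤3 ✓
Π(2lᵢ+1) = 7×1×7 = 49
triangle coeff Δ(3,0,3) = 1/7
Σ_t [0,0]: t=0:+1/36 = 1/36
(3j)²=1/7 [(3 0 3; 0 0 0)], sign=-1
Σ_t [0,0]: t=0:+1/48 = 1/48
(3j)²=1/7 [(3 0 3; 1 0 -1)], sign=+1
⇒ 4πI² = 1/1
I = (-1)√(1/1/(4π)) = -0.28209479

-0.282095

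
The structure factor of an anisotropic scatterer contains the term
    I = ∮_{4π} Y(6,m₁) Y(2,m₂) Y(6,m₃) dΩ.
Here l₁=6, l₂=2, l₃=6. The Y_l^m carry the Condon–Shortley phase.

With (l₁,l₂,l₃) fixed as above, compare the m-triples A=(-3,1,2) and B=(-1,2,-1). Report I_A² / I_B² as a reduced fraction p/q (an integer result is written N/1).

l's match ⇒ only the (l;m) 3-j factors differ between A and B.
A: triangle coeff Δ(6,2,6) = 1/90090; Σ_t [1,2]: t=1:−1/161280 t=2:+1/60480 = 1/96768; (3j)²=15/1001 [(6 2 6; -3 1 2)], sign=+1
B: triangle coeff Δ(6,2,6) = 1/90090; Σ_t [2,2]: t=2:+1/57600 = 1/57600; (3j)²=21/715 [(6 2 6; -1 2 -1)], sign=-1
I_A²/I_B² = (15/1001)/(21/715) = 25/49

25/49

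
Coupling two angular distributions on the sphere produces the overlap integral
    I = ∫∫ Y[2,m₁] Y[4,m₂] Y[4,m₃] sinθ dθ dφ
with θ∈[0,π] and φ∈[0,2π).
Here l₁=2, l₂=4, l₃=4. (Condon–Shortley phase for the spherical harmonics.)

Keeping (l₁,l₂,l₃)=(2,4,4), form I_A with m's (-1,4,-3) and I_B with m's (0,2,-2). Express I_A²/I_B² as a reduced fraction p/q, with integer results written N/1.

l's match ⇒ only the (l;m) 3-j factors differ between A and B.
A: triangle coeff Δ(2,4,4) = 1/13860; Σ_t [2,2]: t=2:+1/1440 = 1/1440; (3j)²=7/165 [(2 4 4; -1 4 -3)], sign=-1
B: triangle coeff Δ(2,4,4) = 1/13860; Σ_t [0,2]: t=0:+1/2880 t=1:−1/120 t=2:+1/192 = -1/360; (3j)²=16/3465 [(2 4 4; 0 2 -2)], sign=-1
I_A²/I_B² = (7/165)/(16/3465) = 147/16

147/16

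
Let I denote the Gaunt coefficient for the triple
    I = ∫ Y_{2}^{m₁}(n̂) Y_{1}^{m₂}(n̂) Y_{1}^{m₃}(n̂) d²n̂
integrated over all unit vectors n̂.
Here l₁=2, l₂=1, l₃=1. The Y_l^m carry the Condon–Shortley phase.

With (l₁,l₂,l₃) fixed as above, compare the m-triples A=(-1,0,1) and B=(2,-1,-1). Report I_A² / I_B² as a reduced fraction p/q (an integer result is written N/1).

1/2

Shared (l₁,l₂,l₃)=(2,1,1): N and (l;000)² cancel in I_A²/I_B².
A: Δ = 2!·2!·0!/5! = 1/30; Racah Σ t=1..1: t=1:−1/2 = -1/2; ⇒ 3j(2 1 1; -1 0 1)² = 1/10, sgn -1
B: Δ = 2!·2!·0!/5! = 1/30; Racah Σ t=0..0: t=0:+1/4 = 1/4; ⇒ 3j(2 1 1; 2 -1 -1)² = 1/5, sgn +1
I_A²/I_B² = (1/10)/(1/5) = 1/2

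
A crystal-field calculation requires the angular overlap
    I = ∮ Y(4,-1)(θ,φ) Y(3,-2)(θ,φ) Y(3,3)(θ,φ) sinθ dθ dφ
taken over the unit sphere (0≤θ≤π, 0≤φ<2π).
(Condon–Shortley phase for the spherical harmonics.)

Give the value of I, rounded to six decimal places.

0.140463

Checks pass: Σm=0; 10 even; l₃=3∈[1,7].
(2·4+1)(2·3+1)(2·3+1) = 441
Δ: 4! 4! 2! / 11! → 1/34650
sum: t=1:−1/72 t=2:+1/16 t=3:−1/72 = 5/144
3j²(4 3 3; 0 0 0) = Δ·Π!·Σ² = 2/77  (sign -1)
sum: t=1:−1/288 = -1/288
3j²(4 3 3; -1 -2 3) = Δ·Π!·Σ² = 5/231  (sign -1)
combine: 4πI² = 441·2/77·5/231 = 30/121
take √, sign +1: I = 0.14046335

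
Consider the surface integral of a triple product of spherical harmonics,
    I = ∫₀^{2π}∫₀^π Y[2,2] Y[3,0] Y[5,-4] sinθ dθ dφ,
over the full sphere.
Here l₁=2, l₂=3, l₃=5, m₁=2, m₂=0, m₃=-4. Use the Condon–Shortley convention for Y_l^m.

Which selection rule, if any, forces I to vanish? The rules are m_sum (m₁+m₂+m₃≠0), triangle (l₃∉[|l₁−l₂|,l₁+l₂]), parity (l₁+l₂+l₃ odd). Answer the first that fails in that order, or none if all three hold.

Σmᵢ = -2  ✗
l₃∈[|l₁−l₂|,l₁+l₂]=[1,5], have l₃=5
Σlᵢ = 10 ⇒ even

m_sum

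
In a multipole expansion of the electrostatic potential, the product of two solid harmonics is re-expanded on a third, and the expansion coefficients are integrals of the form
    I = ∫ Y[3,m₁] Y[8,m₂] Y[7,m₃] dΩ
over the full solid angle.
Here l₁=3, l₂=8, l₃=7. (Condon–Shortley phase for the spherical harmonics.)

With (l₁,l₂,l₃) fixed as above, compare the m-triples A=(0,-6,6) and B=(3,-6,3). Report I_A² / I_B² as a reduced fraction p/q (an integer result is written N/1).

Same 3,8,7: normalisation and zero-m 3j drop out of the ratio.
A: Δ: 4! 2! 12! / 19! → 1/5290740; sum: t=1:−1/479001600 t=2:+1/1916006400 = -1/638668800; 3j²(3 8 7; 0 -6 6) = Δ·Π!·Σ² = 117/6460  (sign +1)
B: Δ: 4! 2! 12! / 19! → 1/5290740; sum: t=0:+1/348364800 = 1/348364800; 3j²(3 8 7; 3 -6 3) = Δ·Π!·Σ² = 11/646  (sign +1)
I_A²/I_B² = (117/6460)/(11/646) = 117/110

117/110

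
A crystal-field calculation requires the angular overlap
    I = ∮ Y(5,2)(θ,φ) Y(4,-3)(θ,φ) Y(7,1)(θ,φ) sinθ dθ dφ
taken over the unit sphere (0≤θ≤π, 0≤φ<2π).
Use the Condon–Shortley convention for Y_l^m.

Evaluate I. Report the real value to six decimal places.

0.159382

m-sum 0 ✓  L=16 even ✓  1≤7≤9 ✓
Π(2lᵢ+1) = 11×9×15 = 1485
triangle coeff Δ(5,4,7) = 1/6126120
Σ_t [0,2]: t=0:+1/69120 t=1:−1/20736 t=2:+1/69120 = -1/51840
(3j)²=280/21879 [(5 4 7; 0 0 0)], sign=+1
Σ_t [0,1]: t=0:+1/172800 t=1:−1/1036800 = 1/207360
(3j)²=245/14586 [(5 4 7; 2 -3 1)], sign=+1
⇒ 4πI² = 171500/537251
I = (+1)√(171500/537251/(4π)) = 0.15938172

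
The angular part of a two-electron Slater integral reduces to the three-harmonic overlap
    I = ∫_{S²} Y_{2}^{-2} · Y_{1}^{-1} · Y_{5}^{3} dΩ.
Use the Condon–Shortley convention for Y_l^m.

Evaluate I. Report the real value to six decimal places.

0.000000

triangle: need 1≤l₃≤3, have 5; I=0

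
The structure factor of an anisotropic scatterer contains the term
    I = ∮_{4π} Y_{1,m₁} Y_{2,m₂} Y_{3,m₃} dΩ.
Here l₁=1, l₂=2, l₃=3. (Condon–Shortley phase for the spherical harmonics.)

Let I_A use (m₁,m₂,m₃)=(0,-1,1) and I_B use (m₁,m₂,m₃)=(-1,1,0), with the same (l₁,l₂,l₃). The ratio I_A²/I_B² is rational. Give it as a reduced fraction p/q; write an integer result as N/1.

8/3

l's match ⇒ only the (l;m) 3-j factors differ between A and B.
A: triangle coeff Δ(1,2,3) = 1/105; Σ_t [0,0]: t=0:+1/6 = 1/6; (3j)²=8/105 [(1 2 3; 0 -1 1)], sign=+1
B: triangle coeff Δ(1,2,3) = 1/105; Σ_t [0,0]: t=0:+1/12 = 1/12; (3j)²=1/35 [(1 2 3; -1 1 0)], sign=-1
I_A²/I_B² = (8/105)/(1/35) = 8/3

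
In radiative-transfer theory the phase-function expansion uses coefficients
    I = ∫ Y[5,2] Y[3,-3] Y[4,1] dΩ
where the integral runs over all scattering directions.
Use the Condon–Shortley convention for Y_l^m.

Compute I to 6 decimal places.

Rules hold: Σm=0, L=12 even, 2≤4≤8.
N = 11·7·9 = 693
Δ = 4!·6!·2!/13! = 1/180180
Racah Σ t=1..3: t=1:−1/576 t=2:+1/144 t=3:−1/576 = 1/288
⇒ 3j(5 3 4; 0 0 0)² = 20/1001, sgn +1
Racah Σ t=0..0: t=0:+1/1728 = 1/1728
⇒ 3j(5 3 4; 2 -3 1)² = 25/858, sgn -1
4πI² = N·(3j₀)²·(3jₘ)² = 750/1859
I = -1·√(0.403443/4π) = -0.17917854

-0.179179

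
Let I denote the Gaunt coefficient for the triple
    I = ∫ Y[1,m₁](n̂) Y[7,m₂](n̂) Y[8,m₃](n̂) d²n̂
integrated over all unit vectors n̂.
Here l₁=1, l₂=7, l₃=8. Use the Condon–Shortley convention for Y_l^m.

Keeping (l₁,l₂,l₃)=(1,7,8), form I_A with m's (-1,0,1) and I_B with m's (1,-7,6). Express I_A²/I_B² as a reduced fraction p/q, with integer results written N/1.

36/1

Shared (l₁,l₂,l₃)=(1,7,8): N and (l;000)² cancel in I_A²/I_B².
A: Δ = 0!·2!·14!/17! = 1/2040; Racah Σ t=0..0: t=0:+1/50803200 = 1/50803200; ⇒ 3j(1 7 8; -1 0 1)² = 3/170, sgn -1
B: Δ = 0!·2!·14!/17! = 1/2040; Racah Σ t=0..0: t=0:+1/174356582400 = 1/174356582400; ⇒ 3j(1 7 8; 1 -7 6)² = 1/2040, sgn +1
I_A²/I_B² = (3/170)/(1/2040) = 36/1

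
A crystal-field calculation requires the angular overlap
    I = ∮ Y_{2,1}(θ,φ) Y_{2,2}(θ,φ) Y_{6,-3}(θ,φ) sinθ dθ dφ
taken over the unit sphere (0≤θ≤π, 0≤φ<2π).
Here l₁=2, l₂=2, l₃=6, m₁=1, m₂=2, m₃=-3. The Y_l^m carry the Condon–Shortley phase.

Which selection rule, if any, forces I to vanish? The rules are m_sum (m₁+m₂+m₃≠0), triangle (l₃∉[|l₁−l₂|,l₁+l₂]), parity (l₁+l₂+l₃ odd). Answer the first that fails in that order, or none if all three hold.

triangle

m₁+m₂+m₃ = 1 + 2 − 3 = 0  ✓
triangle: |2−2|=0 ≤ l₃=6 ≤ 2+2=4  ✗
parity: l₁+l₂+l₃ = 10 is even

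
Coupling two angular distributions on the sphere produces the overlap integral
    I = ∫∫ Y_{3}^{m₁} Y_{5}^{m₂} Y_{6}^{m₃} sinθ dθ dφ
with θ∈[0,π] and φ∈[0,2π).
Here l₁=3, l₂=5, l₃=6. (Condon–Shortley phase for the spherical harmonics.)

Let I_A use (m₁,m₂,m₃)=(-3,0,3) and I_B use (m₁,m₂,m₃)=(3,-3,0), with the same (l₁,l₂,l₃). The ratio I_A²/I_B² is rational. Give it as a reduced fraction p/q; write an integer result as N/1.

Shared (l₁,l₂,l₃)=(3,5,6): N and (l;000)² cancel in I_A²/I_B².
A: Δ = 2!·4!·8!/15! = 1/675675; Racah Σ t=2..2: t=2:+1/34560 = 1/34560; ⇒ 3j(3 5 6; -3 0 3)² = 4/143, sgn -1
B: Δ = 2!·4!·8!/15! = 1/675675; Racah Σ t=0..0: t=0:+1/69120 = 1/69120; ⇒ 3j(3 5 6; 3 -3 0)² = 4/429, sgn +1
I_A²/I_B² = (4/143)/(4/429) = 3/1

3/1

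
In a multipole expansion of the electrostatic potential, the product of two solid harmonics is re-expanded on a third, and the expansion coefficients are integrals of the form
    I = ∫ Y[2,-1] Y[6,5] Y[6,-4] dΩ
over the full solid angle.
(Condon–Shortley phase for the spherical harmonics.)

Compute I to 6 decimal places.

-0.197649

Rules hold: Σm=0, L=14 even, 4≤6≤8.
N = 5·13·13 = 845
Δ = 2!·2!·10!/15! = 1/90090
Racah Σ t=0..2: t=0:+1/69120 t=1:−1/14400 t=2:+1/69120 = -7/172800
⇒ 3j(2 6 6; 0 0 0)² = 14/715, sgn -1
Racah Σ t=1..2: t=1:−1/7257600 t=2:+1/725760 = 1/806400
⇒ 3j(2 6 6; -1 5 -4)² = 27/910, sgn +1
4πI² = N·(3j₀)²·(3jₘ)² = 27/55
I = -1·√(0.490909/4π) = -0.19764945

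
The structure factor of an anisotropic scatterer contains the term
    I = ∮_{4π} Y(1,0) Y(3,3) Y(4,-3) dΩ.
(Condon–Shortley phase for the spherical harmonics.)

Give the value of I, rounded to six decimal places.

-0.162868

Checks pass: Σm=0; 8 even; l₃=4∈[2,4].
(2·1+1)(2·3+1)(2·4+1) = 189
Δ: 0! 2! 6! / 9! → 1/252
sum: t=0:+1/36 = 1/36
3j²(1 3 4; 0 0 0) = Δ·Π!·Σ² = 4/63  (sign +1)
sum: t=0:+1/720 = 1/720
3j²(1 3 4; 0 3 -3) = Δ·Π!·Σ² = 1/36  (sign -1)
combine: 4πI² = 189·4/63·1/36 = 1/3
take √, sign -1: I = -0.16286750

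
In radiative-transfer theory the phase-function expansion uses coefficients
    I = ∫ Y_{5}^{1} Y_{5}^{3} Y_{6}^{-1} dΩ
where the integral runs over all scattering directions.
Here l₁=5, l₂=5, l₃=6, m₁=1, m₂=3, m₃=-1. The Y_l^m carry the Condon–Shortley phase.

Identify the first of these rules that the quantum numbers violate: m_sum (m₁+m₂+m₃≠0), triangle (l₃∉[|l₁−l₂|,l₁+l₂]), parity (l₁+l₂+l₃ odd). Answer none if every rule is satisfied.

azimuthal sum: 1 + 3 − 1 = 3  ✗
0 ≤ 6 ≤ 10 (triangle on l)
L = 5 + 5 + 6 = 16 (even)

m_sum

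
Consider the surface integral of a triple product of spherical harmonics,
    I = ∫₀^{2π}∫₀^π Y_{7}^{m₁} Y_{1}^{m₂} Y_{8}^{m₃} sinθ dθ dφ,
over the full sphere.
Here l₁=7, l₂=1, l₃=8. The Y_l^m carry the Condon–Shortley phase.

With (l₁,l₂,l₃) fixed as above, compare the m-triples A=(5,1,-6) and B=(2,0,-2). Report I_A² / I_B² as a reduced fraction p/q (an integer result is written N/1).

91/60

Shared (l₁,l₂,l₃)=(7,1,8): N and (l;000)² cancel in I_A²/I_B².
A: Δ = 0!·14!·2!/17! = 1/2040; Racah Σ t=0..0: t=0:+1/1916006400 = 1/1916006400; ⇒ 3j(7 1 8; 5 1 -6)² = 91/2040, sgn +1
B: Δ = 0!·14!·2!/17! = 1/2040; Racah Σ t=0..0: t=0:+1/43545600 = 1/43545600; ⇒ 3j(7 1 8; 2 0 -2)² = 1/34, sgn +1
I_A²/I_B² = (91/2040)/(1/34) = 91/60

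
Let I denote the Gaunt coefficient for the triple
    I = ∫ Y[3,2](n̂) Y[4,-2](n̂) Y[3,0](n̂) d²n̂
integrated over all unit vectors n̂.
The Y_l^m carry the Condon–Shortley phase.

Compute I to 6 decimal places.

-0.044418

m-sum 0 ✓  L=10 even ✓  1≤3≤7 ✓
Π(2lᵢ+1) = 7×9×7 = 441
triangle coeff Δ(3,4,3) = 1/34650
Σ_t [1,3]: t=1:−1/72 t=2:+1/16 t=3:−1/72 = 5/144
(3j)²=2/77 [(3 4 3; 0 0 0)], sign=-1
Σ_t [0,1]: t=0:+1/96 t=1:−1/72 = -1/288
(3j)²=1/462 [(3 4 3; 2 -2 0)], sign=+1
⇒ 4πI² = 3/121
I = (-1)√(3/121/(4π)) = -0.04441841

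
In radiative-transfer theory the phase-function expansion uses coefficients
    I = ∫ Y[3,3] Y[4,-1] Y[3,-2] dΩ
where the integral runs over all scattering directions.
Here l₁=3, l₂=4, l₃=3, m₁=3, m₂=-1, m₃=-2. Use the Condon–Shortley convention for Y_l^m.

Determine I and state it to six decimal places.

m-sum 0 ✓  L=10 even ✓  1≤3≤7 ✓
Π(2lᵢ+1) = 7×9×7 = 441
triangle coeff Δ(3,4,3) = 1/34650
Σ_t [1,3]: t=1:−1/72 t=2:+1/16 t=3:−1/72 = 5/144
(3j)²=2/77 [(3 4 3; 0 0 0)], sign=-1
Σ_t [0,0]: t=0:+1/288 = 1/288
(3j)²=5/231 [(3 4 3; 3 -1 -2)], sign=-1
⇒ 4πI² = 30/121
I = (+1)√(30/121/(4π)) = 0.14046335

0.140463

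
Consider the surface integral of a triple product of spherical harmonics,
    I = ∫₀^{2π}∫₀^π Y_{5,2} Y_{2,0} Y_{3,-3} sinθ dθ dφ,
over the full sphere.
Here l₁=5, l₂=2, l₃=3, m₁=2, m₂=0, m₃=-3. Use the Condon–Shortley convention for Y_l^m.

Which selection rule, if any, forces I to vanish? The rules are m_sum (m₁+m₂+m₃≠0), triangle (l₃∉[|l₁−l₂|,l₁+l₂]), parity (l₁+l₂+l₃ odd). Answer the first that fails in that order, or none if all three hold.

m_sum

m₁+m₂+m₃ = 2 + 0 − 3 = -1  ✗
triangle: |5−2|=3 ≤ l₃=3 ≤ 5+2=7
parity: l₁+l₂+l₃ = 10 is even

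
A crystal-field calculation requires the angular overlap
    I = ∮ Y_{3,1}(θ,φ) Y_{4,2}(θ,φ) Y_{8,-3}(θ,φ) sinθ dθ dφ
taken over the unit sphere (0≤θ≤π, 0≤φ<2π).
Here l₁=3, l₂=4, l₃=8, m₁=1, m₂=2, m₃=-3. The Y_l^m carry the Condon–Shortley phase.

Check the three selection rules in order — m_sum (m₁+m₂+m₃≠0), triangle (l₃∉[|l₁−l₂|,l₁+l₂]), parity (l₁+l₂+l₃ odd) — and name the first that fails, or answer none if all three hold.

azimuthal sum: 1 + 2 − 3 = 0  ✓
1 ≤ 8 ≤ 7 (triangle on l)  ✗
L = 3 + 4 + 8 = 15 (odd)

triangle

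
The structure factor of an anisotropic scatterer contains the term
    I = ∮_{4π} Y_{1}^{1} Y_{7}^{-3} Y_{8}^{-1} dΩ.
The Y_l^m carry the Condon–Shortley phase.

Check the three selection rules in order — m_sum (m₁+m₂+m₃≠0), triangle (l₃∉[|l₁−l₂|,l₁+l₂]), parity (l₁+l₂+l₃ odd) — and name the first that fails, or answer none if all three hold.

Σmᵢ = -3  ✗
l₃∈[|l₁−l₂|,l₁+l₂]=[6,8], have l₃=8
Σlᵢ = 16 ⇒ even

m_sum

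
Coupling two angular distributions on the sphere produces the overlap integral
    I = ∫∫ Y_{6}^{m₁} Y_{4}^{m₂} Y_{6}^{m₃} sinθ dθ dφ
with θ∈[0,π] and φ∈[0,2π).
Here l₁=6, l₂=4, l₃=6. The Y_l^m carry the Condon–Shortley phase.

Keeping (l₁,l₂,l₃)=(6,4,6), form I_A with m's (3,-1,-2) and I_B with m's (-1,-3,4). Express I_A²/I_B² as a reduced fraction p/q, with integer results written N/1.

507/700

l's match ⇒ only the (l;m) 3-j factors differ between A and B.
A: triangle coeff Δ(6,4,6) = 1/15315300; Σ_t [0,3]: t=0:+1/103680 t=1:−1/34560 t=2:+1/120960 t=3:−1/5806080 = -13/1161216; (3j)²=65/5236 [(6 4 6; 3 -1 -2)], sign=-1
B: triangle coeff Δ(6,4,6) = 1/15315300; Σ_t [0,1]: t=0:+1/725760 t=1:−1/207360 = -1/290304; (3j)²=125/7293 [(6 4 6; -1 -3 4)], sign=-1
I_A²/I_B² = (65/5236)/(125/7293) = 507/700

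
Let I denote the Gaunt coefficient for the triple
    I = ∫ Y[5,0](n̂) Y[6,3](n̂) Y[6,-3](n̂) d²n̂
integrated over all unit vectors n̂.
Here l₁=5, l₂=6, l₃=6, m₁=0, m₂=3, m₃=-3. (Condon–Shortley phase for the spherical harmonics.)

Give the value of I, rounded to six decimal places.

0.000000

Σlᵢ=17 odd — θ-integrand is odd under cosθ→−cosθ; I=0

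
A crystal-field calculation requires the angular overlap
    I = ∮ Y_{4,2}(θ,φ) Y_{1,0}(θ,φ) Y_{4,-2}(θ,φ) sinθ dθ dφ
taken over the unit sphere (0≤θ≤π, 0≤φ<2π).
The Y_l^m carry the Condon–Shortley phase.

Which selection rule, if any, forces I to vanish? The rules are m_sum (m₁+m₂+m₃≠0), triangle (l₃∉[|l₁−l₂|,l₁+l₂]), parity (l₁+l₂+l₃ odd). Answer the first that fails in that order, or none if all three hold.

parity

azimuthal sum: 2 + 0 − 2 = 0  ✓
3 ≤ 4 ≤ 5 (triangle on l)  ✓
L = 4 + 1 + 4 = 9 (odd)  ✗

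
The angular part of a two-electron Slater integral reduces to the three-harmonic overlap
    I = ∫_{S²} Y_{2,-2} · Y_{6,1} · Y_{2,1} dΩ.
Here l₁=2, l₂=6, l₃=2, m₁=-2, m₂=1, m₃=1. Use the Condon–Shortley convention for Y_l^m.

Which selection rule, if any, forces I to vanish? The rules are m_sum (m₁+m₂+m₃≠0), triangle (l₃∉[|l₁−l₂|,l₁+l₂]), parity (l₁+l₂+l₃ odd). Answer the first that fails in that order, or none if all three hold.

triangle

azimuthal sum: -2 + 1 + 1 = 0  ✓
4 ≤ 2 ≤ 8 (triangle on l)  ✗
L = 2 + 6 + 2 = 10 (even)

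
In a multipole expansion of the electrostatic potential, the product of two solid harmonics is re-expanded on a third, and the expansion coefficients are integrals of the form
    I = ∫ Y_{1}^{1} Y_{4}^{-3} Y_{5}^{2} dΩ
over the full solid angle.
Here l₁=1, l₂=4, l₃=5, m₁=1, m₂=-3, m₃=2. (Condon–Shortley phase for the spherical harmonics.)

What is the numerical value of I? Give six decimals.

Checks pass: Σm=0; 10 even; l₃=5∈[3,5].
(2·1+1)(2·4+1)(2·5+1) = 297
Δ: 0! 2! 8! / 11! → 1/495
sum: t=0:+1/576 = 1/576
3j²(1 4 5; 0 0 0) = Δ·Π!·Σ² = 5/99  (sign -1)
sum: t=0:+1/10080 = 1/10080
3j²(1 4 5; 1 -3 2) = Δ·Π!·Σ² = 1/165  (sign -1)
combine: 4πI² = 297·5/99·1/165 = 1/11
take √, sign +1: I = 0.08505478

0.085055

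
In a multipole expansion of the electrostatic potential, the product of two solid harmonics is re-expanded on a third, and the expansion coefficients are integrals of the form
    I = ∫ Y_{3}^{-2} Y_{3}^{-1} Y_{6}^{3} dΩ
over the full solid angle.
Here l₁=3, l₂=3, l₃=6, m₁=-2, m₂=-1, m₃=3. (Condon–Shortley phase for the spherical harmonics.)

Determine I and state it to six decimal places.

-0.230476

Checks pass: Σm=0; 12 even; l₃=6∈[0,6].
(2·3+1)(2·3+1)(2·6+1) = 637
Δ: 0! 6! 6! / 13! → 1/12012
sum: t=0:+1/1296 = 1/1296
3j²(3 3 6; 0 0 0) = Δ·Π!·Σ² = 100/3003  (sign +1)
sum: t=0:+1/5760 = 1/5760
3j²(3 3 6; -2 -1 3) = Δ·Π!·Σ² = 9/286  (sign -1)
combine: 4πI² = 637·100/3003·9/286 = 1050/1573
take √, sign -1: I = -0.23047581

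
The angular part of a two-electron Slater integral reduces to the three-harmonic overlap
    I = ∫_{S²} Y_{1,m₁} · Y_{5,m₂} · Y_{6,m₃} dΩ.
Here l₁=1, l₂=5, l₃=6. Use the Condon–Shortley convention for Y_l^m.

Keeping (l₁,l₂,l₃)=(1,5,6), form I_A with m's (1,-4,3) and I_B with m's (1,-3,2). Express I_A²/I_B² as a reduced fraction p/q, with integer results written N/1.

1/2

Shared (l₁,l₂,l₃)=(1,5,6): N and (l;000)² cancel in I_A²/I_B².
A: Δ = 0!·2!·10!/13! = 1/858; Racah Σ t=0..0: t=0:+1/725760 = 1/725760; ⇒ 3j(1 5 6; 1 -4 3)² = 1/286, sgn -1
B: Δ = 0!·2!·10!/13! = 1/858; Racah Σ t=0..0: t=0:+1/161280 = 1/161280; ⇒ 3j(1 5 6; 1 -3 2)² = 1/143, sgn +1
I_A²/I_B² = (1/286)/(1/143) = 1/2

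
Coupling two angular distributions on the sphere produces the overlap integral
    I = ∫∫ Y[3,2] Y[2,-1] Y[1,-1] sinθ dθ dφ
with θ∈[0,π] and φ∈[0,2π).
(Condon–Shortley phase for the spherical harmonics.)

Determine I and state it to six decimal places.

Rules hold: Σm=0, L=6 even, 1≤1≤5.
N = 7·5·3 = 105
Δ = 4!·2!·0!/7! = 1/105
Racah Σ t=2..2: t=2:+1/4 = 1/4
⇒ 3j(3 2 1; 0 0 0)² = 3/35, sgn -1
Racah Σ t=1..1: t=1:−1/12 = -1/12
⇒ 3j(3 2 1; 2 -1 -1)² = 2/21, sgn -1
4πI² = N·(3j₀)²·(3jₘ)² = 6/7
I = +1·√(0.857143/4π) = 0.26116903

0.261169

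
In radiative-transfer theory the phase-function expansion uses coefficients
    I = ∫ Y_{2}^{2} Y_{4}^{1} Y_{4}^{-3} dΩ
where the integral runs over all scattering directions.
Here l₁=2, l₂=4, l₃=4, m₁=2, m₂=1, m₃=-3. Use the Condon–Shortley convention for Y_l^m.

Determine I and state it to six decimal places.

m-sum 0 ✓  L=10 even ✓  2≤4≤6 ✓
Π(2lᵢ+1) = 5×9×9 = 405
triangle coeff Δ(2,4,4) = 1/13860
Σ_t [0,2]: t=0:+1/192 t=1:−1/36 t=2:+1/192 = -5/288
(3j)²=20/693 [(2 4 4; 0 0 0)], sign=-1
Σ_t [0,0]: t=0:+1/480 = 1/480
(3j)²=3/110 [(2 4 4; 2 1 -3)], sign=-1
⇒ 4πI² = 270/847
I = (+1)√(270/847/(4π)) = 0.15927046

0.159270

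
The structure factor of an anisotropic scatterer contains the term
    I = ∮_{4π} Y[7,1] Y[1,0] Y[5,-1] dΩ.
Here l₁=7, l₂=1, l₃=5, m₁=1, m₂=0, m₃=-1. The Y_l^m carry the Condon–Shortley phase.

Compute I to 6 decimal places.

0.000000

l₃=5 ∉ [6,8] — triangle fails ⇒ I = 0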